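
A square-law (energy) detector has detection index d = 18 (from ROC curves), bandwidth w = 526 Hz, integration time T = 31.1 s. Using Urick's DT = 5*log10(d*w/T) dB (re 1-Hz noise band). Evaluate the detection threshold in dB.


12.42 dB


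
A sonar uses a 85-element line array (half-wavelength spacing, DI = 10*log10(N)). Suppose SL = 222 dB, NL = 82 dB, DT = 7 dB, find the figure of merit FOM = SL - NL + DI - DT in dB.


152.29 dB


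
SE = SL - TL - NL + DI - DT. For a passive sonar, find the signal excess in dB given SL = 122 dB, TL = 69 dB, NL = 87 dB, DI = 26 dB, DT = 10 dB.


SE = SL - TL - NL + DI - DT = 122 - 69 - 87 + 26 - 10 = -18

-18 dB


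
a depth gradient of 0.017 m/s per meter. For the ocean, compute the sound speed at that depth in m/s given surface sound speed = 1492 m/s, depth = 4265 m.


c = 1492 + 0.017 * 4265 = 1564.505

1564.505 m/s


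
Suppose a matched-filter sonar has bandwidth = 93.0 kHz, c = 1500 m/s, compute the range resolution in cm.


0.81 cm


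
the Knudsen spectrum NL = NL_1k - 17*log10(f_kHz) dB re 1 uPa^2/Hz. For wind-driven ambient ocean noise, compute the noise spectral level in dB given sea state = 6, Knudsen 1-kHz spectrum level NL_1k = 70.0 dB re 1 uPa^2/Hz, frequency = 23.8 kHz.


NL = NL_1k - 17*log10(f_kHz) = 70.0 - 17*log10(23.8) = 70.0 - (23.4) = 46.6

46.6 dB


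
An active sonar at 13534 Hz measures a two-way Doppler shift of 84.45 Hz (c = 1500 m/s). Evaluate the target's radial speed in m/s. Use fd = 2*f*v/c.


From fd = 2*f*v/c, v = c*fd/(2*f) = 1500 * 84.45 / (2*13534) = 4.68

4.68 m/s


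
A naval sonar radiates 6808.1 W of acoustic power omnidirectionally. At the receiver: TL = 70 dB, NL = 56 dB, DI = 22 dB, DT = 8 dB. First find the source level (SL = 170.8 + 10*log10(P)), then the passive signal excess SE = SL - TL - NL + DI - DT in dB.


Step 1: SL = 170.8 + 10*log10(6808.1) = 209.13 dB
Step 2: SE = SL - TL - NL + DI - DT = 209.13 - 70 - 56 + 22 - 8 = 97.13

97.13 dB


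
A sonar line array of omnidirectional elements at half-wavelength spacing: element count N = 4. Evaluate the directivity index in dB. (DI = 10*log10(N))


6.02 dB


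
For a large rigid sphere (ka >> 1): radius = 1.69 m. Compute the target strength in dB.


TS = 10*log10(1.69^2 / 4) = 10*log10(0.714025) = -1.46

-1.46 dB


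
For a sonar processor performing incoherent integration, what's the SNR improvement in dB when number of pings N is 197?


Gain = 5*log10(197) = 11.47

11.47 dB


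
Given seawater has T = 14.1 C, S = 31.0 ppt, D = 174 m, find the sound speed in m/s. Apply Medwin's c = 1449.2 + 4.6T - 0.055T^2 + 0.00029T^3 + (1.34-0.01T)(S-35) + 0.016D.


c = 1449.2 + 4.6*14.1 - 0.055*14.1^2 + 0.00029*14.1^3 + (1.34 - 0.01*14.1)*(31.0 - 35) + 0.016*174 = 1501.93

1501.93 m/s


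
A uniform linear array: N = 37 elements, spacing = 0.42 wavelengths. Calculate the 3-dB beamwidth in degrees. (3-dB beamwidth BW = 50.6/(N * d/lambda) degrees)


BW = 50.6 / (37 * 0.42) = 50.6 / 15.54 = 3.26

3.26 deg


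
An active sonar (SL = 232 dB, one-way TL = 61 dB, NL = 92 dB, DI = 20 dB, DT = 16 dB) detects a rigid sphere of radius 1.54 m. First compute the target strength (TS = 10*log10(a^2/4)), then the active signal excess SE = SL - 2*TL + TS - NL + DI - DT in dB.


Step 1: TS = 10*log10(1.54^2/4) = -2.27 dB
Step 2: SE = SL - 2*TL + TS - NL + DI - DT = 232 - 2*61 + (-2.27) - 92 + 20 - 16 = 19.73

19.73 dB


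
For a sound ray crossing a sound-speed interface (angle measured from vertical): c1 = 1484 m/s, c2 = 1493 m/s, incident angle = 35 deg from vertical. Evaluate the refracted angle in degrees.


sin(theta2) = (c2/c1)*sin(theta1) = (1493/1484)*sin(35 deg) = 0.57705
theta2 = arcsin(0.57705) = 35.24

35.24 deg


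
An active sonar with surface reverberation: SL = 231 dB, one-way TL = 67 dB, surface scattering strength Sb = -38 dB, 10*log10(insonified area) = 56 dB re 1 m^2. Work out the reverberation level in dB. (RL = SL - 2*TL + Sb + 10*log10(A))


115 dB


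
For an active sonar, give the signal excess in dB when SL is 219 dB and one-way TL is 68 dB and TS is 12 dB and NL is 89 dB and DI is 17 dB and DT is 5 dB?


18 dB


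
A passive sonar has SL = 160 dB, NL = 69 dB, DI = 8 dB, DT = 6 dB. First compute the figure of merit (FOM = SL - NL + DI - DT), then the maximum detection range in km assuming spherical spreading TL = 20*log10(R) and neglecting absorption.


Step 1: FOM = SL - NL + DI - DT = 160 - 69 + 8 - 6 = 93 dB
Step 2: at max range FOM = TL = 20*log10(R), so R = 10^(93/20) = 44668.36 m = 44.67 km

44.67 km


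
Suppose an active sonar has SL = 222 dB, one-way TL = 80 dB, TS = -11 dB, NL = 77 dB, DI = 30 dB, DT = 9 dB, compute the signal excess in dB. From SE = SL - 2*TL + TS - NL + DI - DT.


SE = SL - 2*TL + TS - NL + DI - DT = 222 - 2*80 + (-11) - 77 + 30 - 9 = -5

-5 dB


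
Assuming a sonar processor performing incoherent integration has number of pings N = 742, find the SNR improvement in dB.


Gain = 5*log10(742) = 14.35

14.35 dB


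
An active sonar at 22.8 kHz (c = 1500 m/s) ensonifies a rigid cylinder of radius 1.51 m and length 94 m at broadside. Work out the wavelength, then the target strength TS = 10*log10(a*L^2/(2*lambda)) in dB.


Step 1: lambda = c/f = 1500/22800 = 0.06579 m
Step 2: TS = 10*log10(a*L^2/(2*lambda)) = 10*log10(1.51*94^2/(2*0.06579)) = 50.06

50.06 dB


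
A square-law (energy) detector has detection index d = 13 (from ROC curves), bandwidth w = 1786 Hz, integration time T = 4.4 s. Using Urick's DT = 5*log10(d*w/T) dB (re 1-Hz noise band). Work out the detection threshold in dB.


DT = 5*log10(d*w/T) = 5*log10(13 * 1786 / 4.4) = 5*log10(5276.82) = 18.61

18.61 dB


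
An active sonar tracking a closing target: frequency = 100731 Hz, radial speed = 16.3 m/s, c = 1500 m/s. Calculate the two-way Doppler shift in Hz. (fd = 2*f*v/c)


fd = 2*f*v/c = 2 * 100731 * 16.3 / 1500 = 2189.22

2189.22 Hz


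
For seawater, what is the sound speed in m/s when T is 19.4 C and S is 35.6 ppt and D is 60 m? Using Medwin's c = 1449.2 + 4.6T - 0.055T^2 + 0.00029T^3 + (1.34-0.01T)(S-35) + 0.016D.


c = 1449.2 + 4.6*19.4 - 0.055*19.4^2 + 0.00029*19.4^3 + (1.34 - 0.01*19.4)*(35.6 - 35) + 0.016*60 = 1521.51

1521.51 m/s


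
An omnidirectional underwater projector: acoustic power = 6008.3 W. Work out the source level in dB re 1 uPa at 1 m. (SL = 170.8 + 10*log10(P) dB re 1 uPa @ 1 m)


SL = 170.8 + 10*log10(6008.3) = 170.8 + 37.79 = 208.59

208.59 dB


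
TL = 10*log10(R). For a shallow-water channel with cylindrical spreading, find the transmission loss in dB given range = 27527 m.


TL = 10*log10(27527) = 44.4

44.4 dB


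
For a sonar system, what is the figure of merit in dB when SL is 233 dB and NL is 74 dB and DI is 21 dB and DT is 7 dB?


FOM = SL - NL + DI - DT = 233 - 74 + 21 - 7 = 173

173 dB


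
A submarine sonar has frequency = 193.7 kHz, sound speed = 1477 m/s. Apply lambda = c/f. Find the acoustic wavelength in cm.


lambda = c/f = 1477 / 193700 = 0.0076 m = 0.76 cm

0.76 cm


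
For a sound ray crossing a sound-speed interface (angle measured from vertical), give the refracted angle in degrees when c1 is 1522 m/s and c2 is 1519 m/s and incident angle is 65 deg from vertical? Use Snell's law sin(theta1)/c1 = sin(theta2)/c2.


64.76 deg


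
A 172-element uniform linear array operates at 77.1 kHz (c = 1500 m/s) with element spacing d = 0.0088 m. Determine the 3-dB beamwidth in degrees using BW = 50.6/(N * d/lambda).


0.65 deg


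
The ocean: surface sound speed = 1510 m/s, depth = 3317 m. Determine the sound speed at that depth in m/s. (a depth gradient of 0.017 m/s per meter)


1566.389 m/s


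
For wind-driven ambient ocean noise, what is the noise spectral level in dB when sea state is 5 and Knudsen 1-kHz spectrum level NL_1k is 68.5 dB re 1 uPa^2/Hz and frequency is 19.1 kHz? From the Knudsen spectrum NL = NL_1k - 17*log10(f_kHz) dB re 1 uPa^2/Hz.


NL = NL_1k - 17*log10(f_kHz) = 68.5 - 17*log10(19.1) = 68.5 - (21.78) = 46.72

46.72 dB


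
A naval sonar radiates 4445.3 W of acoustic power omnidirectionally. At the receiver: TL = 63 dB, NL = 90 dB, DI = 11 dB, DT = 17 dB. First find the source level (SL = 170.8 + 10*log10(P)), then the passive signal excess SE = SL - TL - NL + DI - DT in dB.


Step 1: SL = 170.8 + 10*log10(4445.3) = 207.28 dB
Step 2: SE = SL - TL - NL + DI - DT = 207.28 - 63 - 90 + 11 - 17 = 48.28

48.28 dB


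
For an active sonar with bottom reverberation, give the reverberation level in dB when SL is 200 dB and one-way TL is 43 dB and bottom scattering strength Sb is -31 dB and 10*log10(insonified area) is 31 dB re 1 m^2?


RL = SL - 2*TL + Sb + 10*log10(A) = 200 - 2*43 + (-31) + 31 = 114

114 dB


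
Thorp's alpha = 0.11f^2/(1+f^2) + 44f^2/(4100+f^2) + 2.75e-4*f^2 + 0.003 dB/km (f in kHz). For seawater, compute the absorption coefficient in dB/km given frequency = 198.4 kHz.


50.787 dB/km


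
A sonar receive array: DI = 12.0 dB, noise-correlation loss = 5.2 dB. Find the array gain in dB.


6.8 dB


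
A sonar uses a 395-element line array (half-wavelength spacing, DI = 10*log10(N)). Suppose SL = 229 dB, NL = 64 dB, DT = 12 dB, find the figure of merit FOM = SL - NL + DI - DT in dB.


Step 1: DI = 10*log10(395) = 25.97 dB
Step 2: FOM = SL - NL + DI - DT = 229 - 64 + 25.97 - 12 = 178.97

178.97 dB


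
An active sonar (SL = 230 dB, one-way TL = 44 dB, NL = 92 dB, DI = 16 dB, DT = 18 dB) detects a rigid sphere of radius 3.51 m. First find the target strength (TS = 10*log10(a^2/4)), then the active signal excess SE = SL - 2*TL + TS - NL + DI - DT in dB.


Step 1: TS = 10*log10(3.51^2/4) = 4.89 dB
Step 2: SE = SL - 2*TL + TS - NL + DI - DT = 230 - 2*44 + (4.89) - 92 + 16 - 18 = 52.89

52.89 dB


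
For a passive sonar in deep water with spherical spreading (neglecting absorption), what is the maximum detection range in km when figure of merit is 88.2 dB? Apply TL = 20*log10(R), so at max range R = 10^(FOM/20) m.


At max range FOM = TL, so 20*log10(R) = 88.2
R = 10^(88.2/20) = 25703.96 m = 25.7 km

25.7 km


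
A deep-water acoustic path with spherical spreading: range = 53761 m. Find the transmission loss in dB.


TL = 20*log10(53761) = 94.61

94.61 dB


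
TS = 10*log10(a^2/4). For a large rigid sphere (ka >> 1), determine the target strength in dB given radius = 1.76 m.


-1.11 dB


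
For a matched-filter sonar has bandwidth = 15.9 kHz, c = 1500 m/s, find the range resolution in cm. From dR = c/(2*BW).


4.72 cm


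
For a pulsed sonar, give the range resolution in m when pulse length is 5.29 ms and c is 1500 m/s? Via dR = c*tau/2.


dR = c*tau/2 = 1500 * 5.29e-3 / 2 = 3.9675

3.9675 m


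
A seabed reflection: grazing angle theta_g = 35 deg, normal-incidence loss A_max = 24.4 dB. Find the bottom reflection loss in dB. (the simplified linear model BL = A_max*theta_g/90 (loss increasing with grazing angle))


BL = A_max * theta_g / 90 = 24.4 * 35 / 90 = 9.49

9.49 dB


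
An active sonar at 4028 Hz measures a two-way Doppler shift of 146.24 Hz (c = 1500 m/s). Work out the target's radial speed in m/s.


From fd = 2*f*v/c, v = c*fd/(2*f) = 1500 * 146.24 / (2*4028) = 27.23

27.23 m/s


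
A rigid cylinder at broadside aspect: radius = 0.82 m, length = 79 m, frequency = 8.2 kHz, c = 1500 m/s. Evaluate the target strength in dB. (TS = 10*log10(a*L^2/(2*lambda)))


41.46 dB


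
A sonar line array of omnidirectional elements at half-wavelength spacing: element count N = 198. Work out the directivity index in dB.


DI = 10*log10(198) = 22.97

22.97 dB


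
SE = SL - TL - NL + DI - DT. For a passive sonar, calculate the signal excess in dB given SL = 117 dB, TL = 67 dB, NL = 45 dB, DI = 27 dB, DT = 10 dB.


22 dB


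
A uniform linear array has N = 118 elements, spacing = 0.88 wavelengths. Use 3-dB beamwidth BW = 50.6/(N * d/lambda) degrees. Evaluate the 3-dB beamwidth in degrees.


0.49 deg


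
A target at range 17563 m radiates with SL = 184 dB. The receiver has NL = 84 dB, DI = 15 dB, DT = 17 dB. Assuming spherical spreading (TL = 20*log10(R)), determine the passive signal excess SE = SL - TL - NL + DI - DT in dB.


13.11 dB


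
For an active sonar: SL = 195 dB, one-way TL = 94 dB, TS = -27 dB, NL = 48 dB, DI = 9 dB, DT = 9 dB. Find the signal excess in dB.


-68 dB


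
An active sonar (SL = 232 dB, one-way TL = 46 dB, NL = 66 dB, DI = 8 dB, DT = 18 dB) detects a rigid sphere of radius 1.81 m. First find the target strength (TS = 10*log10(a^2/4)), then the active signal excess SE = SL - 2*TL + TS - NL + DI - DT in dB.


Step 1: TS = 10*log10(1.81^2/4) = -0.87 dB
Step 2: SE = SL - 2*TL + TS - NL + DI - DT = 232 - 2*46 + (-0.87) - 66 + 8 - 18 = 63.13

63.13 dB


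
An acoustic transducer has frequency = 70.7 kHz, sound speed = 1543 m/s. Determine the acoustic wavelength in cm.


lambda = c/f = 1543 / 70700 = 0.0218 m = 2.18 cm

2.18 cm


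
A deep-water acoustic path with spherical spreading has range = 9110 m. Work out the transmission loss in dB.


TL = 20*log10(9110) = 79.19

79.19 dB


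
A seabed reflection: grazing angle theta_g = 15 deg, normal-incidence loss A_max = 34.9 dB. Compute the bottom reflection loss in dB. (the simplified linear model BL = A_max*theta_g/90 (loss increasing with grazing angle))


5.82 dB


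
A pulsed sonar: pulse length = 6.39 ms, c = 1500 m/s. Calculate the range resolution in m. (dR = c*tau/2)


4.7925 m


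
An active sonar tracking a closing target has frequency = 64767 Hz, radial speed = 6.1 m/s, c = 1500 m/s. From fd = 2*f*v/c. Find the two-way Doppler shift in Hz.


526.77 Hz


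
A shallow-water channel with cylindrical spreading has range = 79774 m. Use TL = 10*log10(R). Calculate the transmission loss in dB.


TL = 10*log10(79774) = 49.02

49.02 dB


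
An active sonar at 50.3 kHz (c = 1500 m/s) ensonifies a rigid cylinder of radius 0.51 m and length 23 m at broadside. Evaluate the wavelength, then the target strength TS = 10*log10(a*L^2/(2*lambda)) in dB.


Step 1: lambda = c/f = 1500/50300 = 0.02982 m
Step 2: TS = 10*log10(a*L^2/(2*lambda)) = 10*log10(0.51*23^2/(2*0.02982)) = 36.55

36.55 dB


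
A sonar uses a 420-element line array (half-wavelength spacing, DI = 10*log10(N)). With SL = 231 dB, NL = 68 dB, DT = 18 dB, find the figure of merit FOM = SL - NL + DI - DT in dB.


Step 1: DI = 10*log10(420) = 26.23 dB
Step 2: FOM = SL - NL + DI - DT = 231 - 68 + 26.23 - 18 = 171.23

171.23 dB


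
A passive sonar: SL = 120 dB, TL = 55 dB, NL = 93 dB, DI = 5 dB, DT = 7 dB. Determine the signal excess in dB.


-30 dB


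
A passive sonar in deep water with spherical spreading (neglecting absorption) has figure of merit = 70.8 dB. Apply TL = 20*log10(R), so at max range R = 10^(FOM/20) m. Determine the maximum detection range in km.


3.47 km


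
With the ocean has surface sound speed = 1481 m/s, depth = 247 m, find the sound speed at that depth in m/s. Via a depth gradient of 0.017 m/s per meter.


c = 1481 + 0.017 * 247 = 1485.199

1485.199 m/s


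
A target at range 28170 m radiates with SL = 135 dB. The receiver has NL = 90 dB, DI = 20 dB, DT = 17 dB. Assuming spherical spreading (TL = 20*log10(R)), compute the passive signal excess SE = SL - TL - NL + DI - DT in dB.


Step 1: TL = 20*log10(28170) = 89.0 dB
Step 2: SE = 135 - 89.0 - 90 + 20 - 17 = -41.0

-41.0 dB


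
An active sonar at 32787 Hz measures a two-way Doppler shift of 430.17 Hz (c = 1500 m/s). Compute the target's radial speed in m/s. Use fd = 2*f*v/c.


9.84 m/s


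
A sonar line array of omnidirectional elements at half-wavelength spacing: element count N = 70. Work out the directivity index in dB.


DI = 10*log10(70) = 18.45

18.45 dB


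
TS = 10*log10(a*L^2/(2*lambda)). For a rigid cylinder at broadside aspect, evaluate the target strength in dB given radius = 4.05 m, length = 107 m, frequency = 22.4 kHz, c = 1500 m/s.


lambda = 1500/22400 = 0.06696 m
TS = 10*log10(4.05*107^2/(2*0.06696)) = 55.39

55.39 dB


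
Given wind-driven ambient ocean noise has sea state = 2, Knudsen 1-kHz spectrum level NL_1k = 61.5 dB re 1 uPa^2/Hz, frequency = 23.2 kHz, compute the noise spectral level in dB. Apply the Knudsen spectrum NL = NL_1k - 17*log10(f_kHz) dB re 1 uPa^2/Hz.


38.29 dB


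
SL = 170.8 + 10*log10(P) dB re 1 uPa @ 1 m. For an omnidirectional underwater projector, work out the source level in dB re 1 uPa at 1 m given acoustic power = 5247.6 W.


208.0 dB


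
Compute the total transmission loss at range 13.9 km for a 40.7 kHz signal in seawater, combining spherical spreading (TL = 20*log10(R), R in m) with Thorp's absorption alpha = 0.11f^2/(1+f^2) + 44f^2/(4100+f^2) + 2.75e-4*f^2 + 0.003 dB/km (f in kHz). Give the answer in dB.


Step 1 (Thorp): alpha = 0.11*1656.49/(1+1656.49) + 44*1656.49/(4100+1656.49) + 2.75e-4*1656.49 + 0.003 = 13.2299 dB/km
Step 2: TL_spread = 20*log10(13900) = 82.86 dB
Step 3: TL_abs = alpha*R = 13.2299 * 13.9 = 183.9 dB
Step 4: TL_total = 82.86 + 183.9 = 266.76

266.76 dB


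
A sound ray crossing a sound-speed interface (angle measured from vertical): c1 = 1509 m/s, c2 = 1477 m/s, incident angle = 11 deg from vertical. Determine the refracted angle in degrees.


10.76 deg


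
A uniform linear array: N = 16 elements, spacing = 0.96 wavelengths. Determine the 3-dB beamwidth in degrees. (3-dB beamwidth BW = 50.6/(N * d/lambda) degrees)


BW = 50.6 / (16 * 0.96) = 50.6 / 15.36 = 3.29

3.29 deg


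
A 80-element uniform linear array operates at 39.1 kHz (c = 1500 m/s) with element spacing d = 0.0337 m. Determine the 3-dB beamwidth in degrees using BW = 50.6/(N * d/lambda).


Step 1: lambda = 1500/39100 = 0.03836 m
Step 2: d/lambda = 0.0337/0.03836 = 0.8785
Step 3: BW = 50.6/(N * d/lambda) = 50.6/(80 * 0.8785) = 0.72

0.72 deg


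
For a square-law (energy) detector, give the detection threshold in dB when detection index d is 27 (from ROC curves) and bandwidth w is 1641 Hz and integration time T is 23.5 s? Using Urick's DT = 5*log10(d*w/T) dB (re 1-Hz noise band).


DT = 5*log10(d*w/T) = 5*log10(27 * 1641 / 23.5) = 5*log10(1885.4) = 16.38

16.38 dB


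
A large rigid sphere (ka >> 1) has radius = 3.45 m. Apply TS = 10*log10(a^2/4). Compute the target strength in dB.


4.74 dB


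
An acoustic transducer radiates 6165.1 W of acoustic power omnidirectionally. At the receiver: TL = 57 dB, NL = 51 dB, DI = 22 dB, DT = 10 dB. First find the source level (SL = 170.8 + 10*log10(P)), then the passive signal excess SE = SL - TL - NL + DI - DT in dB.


Step 1: SL = 170.8 + 10*log10(6165.1) = 208.7 dB
Step 2: SE = SL - TL - NL + DI - DT = 208.7 - 57 - 51 + 22 - 10 = 112.7

112.7 dB


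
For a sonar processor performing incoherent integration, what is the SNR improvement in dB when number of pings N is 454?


Gain = 5*log10(454) = 13.29

13.29 dB


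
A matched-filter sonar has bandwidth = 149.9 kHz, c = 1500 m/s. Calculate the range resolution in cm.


0.5 cm


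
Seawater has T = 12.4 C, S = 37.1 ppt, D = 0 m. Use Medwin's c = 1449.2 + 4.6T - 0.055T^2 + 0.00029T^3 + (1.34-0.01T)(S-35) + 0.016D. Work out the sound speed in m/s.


c = 1449.2 + 4.6*12.4 - 0.055*12.4^2 + 0.00029*12.4^3 + (1.34 - 0.01*12.4)*(37.1 - 35) + 0.016*0 = 1500.89

1500.89 m/s


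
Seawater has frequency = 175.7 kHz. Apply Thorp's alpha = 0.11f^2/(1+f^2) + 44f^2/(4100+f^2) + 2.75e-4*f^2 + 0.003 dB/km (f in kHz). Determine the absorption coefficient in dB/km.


f^2 = 30870.49
alpha = 0.11*30870.49/(1+30870.49) + 44*30870.49/(4100+30870.49) + 2.75e-4*30870.49 + 0.003 = 47.444

47.444 dB/km


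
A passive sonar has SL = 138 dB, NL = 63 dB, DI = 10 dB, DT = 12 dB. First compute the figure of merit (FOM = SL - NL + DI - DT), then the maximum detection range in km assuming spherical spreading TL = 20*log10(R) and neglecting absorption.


Step 1: FOM = SL - NL + DI - DT = 138 - 63 + 10 - 12 = 73 dB
Step 2: at max range FOM = TL = 20*log10(R), so R = 10^(73/20) = 4466.84 m = 4.47 km

4.47 km


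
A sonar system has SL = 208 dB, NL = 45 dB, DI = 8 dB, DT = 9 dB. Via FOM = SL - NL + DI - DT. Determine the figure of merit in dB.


162 dB


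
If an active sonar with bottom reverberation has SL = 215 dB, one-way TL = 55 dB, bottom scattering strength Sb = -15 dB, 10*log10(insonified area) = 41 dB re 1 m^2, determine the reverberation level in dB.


RL = SL - 2*TL + Sb + 10*log10(A) = 215 - 2*55 + (-15) + 41 = 131

131 dB


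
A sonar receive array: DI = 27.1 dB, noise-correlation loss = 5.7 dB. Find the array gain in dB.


AG = DI - L_corr = 27.1 - 5.7 = 21.4

21.4 dB


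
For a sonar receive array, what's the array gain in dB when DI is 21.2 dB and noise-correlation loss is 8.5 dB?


AG = DI - L_corr = 21.2 - 8.5 = 12.7

12.7 dB


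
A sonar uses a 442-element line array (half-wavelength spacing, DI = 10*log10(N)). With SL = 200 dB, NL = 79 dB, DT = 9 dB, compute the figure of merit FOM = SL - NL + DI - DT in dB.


138.45 dB


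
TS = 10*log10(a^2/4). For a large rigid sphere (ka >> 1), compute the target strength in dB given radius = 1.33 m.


-3.54 dB


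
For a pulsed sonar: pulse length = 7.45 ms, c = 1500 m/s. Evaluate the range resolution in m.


dR = c*tau/2 = 1500 * 7.45e-3 / 2 = 5.5875

5.5875 m


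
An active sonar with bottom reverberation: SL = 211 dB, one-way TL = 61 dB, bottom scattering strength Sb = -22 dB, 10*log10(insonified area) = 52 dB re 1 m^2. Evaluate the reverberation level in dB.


RL = SL - 2*TL + Sb + 10*log10(A) = 211 - 2*61 + (-22) + 52 = 119

119 dB


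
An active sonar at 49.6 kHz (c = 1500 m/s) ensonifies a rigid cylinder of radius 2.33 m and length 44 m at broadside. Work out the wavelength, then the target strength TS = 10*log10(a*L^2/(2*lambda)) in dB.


Step 1: lambda = c/f = 1500/49600 = 0.03024 m
Step 2: TS = 10*log10(a*L^2/(2*lambda)) = 10*log10(2.33*44^2/(2*0.03024)) = 48.73

48.73 dB


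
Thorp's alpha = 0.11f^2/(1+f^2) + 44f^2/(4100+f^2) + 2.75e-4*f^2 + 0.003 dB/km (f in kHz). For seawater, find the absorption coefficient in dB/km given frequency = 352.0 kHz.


f^2 = 123904.0
alpha = 0.11*123904.0/(1+123904.0) + 44*123904.0/(4100+123904.0) + 2.75e-4*123904.0 + 0.003 = 76.777

76.777 dB/km


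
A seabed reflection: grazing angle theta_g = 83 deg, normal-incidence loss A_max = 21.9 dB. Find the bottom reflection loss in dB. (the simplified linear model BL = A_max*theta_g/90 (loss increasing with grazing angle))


BL = A_max * theta_g / 90 = 21.9 * 83 / 90 = 20.2

20.2 dB


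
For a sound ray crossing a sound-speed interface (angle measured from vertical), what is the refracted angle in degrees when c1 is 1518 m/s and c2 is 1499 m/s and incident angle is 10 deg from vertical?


sin(theta2) = (c2/c1)*sin(theta1) = (1499/1518)*sin(10 deg) = 0.17147
theta2 = arcsin(0.17147) = 9.87

9.87 deg


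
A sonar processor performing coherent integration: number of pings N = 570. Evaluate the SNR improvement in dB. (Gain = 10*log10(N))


Gain = 10*log10(570) = 27.56

27.56 dB


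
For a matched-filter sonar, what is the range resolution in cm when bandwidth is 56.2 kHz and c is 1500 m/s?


dR = c/(2*BW) = 1500 / (2 * 56.2e3) = 0.0133 m = 1.33 cm

1.33 cm


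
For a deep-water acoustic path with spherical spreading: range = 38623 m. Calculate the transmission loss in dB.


TL = 20*log10(38623) = 91.74

91.74 dB


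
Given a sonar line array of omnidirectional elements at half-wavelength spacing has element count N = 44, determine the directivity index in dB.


16.43 dB


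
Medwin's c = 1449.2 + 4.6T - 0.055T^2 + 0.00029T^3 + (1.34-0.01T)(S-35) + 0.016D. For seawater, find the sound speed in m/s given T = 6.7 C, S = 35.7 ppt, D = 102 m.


c = 1449.2 + 4.6*6.7 - 0.055*6.7^2 + 0.00029*6.7^3 + (1.34 - 0.01*6.7)*(35.7 - 35) + 0.016*102 = 1480.16

1480.16 m/s


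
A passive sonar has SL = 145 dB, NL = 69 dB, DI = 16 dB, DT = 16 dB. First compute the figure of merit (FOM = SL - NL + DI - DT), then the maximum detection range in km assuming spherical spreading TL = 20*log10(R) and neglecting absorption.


Step 1: FOM = SL - NL + DI - DT = 145 - 69 + 16 - 16 = 76 dB
Step 2: at max range FOM = TL = 20*log10(R), so R = 10^(76/20) = 6309.57 m = 6.31 km

6.31 km


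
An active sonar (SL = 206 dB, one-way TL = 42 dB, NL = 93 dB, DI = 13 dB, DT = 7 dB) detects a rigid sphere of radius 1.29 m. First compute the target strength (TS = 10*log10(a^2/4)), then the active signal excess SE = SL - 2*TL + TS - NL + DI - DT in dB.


Step 1: TS = 10*log10(1.29^2/4) = -3.81 dB
Step 2: SE = SL - 2*TL + TS - NL + DI - DT = 206 - 2*42 + (-3.81) - 93 + 13 - 7 = 31.19

31.19 dB


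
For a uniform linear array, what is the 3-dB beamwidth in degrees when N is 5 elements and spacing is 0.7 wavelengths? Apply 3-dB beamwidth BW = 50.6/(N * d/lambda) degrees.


BW = 50.6 / (5 * 0.7) = 50.6 / 3.5 = 14.46

14.46 deg


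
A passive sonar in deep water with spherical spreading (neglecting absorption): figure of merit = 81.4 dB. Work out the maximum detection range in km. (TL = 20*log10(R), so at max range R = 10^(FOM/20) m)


At max range FOM = TL, so 20*log10(R) = 81.4
R = 10^(81.4/20) = 11748.98 m = 11.75 km

11.75 km


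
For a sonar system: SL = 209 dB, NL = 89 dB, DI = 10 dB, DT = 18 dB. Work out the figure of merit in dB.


FOM = SL - NL + DI - DT = 209 - 89 + 10 - 18 = 112

112 dB


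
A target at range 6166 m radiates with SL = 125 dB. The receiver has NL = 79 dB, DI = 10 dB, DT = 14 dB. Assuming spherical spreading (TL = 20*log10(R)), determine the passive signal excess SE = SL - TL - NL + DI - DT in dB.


Step 1: TL = 20*log10(6166) = 75.8 dB
Step 2: SE = 125 - 75.8 - 79 + 10 - 14 = -33.8

-33.8 dB


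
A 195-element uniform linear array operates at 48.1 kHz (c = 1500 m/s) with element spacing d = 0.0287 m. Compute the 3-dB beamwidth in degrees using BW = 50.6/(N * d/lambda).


0.28 deg


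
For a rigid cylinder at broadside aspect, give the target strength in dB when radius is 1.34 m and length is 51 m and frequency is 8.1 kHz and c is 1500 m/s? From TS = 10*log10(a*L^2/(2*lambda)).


lambda = 1500/8100 = 0.18519 m
TS = 10*log10(1.34*51^2/(2*0.18519)) = 39.74

39.74 dB


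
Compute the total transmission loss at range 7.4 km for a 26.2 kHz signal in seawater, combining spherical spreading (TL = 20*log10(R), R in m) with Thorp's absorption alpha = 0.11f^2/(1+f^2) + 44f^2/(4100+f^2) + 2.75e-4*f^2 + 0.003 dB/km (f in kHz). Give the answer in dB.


126.31 dB


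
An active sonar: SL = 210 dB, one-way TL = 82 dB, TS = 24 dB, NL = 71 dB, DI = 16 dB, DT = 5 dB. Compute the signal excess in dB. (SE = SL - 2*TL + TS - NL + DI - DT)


SE = SL - 2*TL + TS - NL + DI - DT = 210 - 2*82 + (24) - 71 + 16 - 5 = 10

10 dB


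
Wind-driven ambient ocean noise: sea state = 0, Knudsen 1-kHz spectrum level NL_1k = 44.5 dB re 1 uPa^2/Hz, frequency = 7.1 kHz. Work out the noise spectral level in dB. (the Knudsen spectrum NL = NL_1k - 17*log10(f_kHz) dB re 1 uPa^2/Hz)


NL = NL_1k - 17*log10(f_kHz) = 44.5 - 17*log10(7.1) = 44.5 - (14.47) = 30.03

30.03 dB


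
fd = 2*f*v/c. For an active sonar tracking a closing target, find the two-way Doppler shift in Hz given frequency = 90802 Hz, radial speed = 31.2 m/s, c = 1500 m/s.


fd = 2*f*v/c = 2 * 90802 * 31.2 / 1500 = 3777.36

3777.36 Hz


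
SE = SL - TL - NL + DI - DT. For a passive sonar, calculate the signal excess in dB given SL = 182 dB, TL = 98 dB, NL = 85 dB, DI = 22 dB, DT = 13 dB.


8 dB


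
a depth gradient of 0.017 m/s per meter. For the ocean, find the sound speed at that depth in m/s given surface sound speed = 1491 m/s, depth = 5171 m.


c = 1491 + 0.017 * 5171 = 1578.907

1578.907 m/s


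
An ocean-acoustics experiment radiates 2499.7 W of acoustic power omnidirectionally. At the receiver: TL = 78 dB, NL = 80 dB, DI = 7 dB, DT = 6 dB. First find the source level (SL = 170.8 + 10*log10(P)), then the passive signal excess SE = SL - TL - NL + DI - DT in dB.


Step 1: SL = 170.8 + 10*log10(2499.7) = 204.78 dB
Step 2: SE = SL - TL - NL + DI - DT = 204.78 - 78 - 80 + 7 - 6 = 47.78

47.78 dB


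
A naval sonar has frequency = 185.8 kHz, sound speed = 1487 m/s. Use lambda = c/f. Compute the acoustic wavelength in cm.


lambda = c/f = 1487 / 185800 = 0.008 m = 0.8 cm

0.8 cm


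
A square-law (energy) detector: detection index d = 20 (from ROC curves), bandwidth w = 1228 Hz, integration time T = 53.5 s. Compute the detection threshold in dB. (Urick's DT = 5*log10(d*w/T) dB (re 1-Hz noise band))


13.31 dB


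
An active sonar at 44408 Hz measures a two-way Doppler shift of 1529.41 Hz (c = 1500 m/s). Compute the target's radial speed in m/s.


From fd = 2*f*v/c, v = c*fd/(2*f) = 1500 * 1529.41 / (2*44408) = 25.83

25.83 m/s


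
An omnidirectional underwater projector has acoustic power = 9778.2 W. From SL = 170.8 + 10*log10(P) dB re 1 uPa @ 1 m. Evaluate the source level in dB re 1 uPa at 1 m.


SL = 170.8 + 10*log10(9778.2) = 170.8 + 39.9 = 210.7

210.7 dB


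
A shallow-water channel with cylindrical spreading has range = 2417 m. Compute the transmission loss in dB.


TL = 10*log10(2417) = 33.83

33.83 dB


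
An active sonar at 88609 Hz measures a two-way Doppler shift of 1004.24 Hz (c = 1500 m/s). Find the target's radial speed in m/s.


8.5 m/s


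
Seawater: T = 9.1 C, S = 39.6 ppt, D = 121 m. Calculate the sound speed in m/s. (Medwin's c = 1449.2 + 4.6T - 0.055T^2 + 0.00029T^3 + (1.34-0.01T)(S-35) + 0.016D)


c = 1449.2 + 4.6*9.1 - 0.055*9.1^2 + 0.00029*9.1^3 + (1.34 - 0.01*9.1)*(39.6 - 35) + 0.016*121 = 1494.41

1494.41 m/s


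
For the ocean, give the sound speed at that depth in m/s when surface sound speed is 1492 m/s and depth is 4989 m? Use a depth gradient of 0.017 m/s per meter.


c = 1492 + 0.017 * 4989 = 1576.813

1576.813 m/s


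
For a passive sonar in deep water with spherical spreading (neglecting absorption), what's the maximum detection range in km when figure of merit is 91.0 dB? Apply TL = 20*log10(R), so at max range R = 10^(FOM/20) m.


At max range FOM = TL, so 20*log10(R) = 91.0
R = 10^(91.0/20) = 35481.34 m = 35.48 km

35.48 km


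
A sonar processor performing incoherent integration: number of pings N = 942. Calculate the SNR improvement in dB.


Gain = 5*log10(942) = 14.87

14.87 dB


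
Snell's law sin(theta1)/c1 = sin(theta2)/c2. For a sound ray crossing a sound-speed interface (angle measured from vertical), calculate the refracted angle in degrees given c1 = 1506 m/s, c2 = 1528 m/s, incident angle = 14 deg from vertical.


sin(theta2) = (c2/c1)*sin(theta1) = (1528/1506)*sin(14 deg) = 0.24546
theta2 = arcsin(0.24546) = 14.21

14.21 deg


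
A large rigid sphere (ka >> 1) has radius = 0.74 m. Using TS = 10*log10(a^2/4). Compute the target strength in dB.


-8.64 dB


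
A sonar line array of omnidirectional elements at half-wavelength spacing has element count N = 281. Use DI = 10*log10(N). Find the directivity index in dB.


24.49 dB


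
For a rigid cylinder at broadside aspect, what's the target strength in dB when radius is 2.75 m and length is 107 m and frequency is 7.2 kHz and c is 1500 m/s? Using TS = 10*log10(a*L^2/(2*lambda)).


lambda = 1500/7200 = 0.20833 m
TS = 10*log10(2.75*107^2/(2*0.20833)) = 48.78

48.78 dB


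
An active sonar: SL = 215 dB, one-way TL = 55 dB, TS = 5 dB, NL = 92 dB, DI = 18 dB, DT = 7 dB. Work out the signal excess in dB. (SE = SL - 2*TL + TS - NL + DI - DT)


SE = SL - 2*TL + TS - NL + DI - DT = 215 - 2*55 + (5) - 92 + 18 - 7 = 29

29 dB


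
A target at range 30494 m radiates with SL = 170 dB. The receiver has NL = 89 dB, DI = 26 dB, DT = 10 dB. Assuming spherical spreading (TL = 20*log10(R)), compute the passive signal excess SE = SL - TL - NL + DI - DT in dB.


Step 1: TL = 20*log10(30494) = 89.68 dB
Step 2: SE = 170 - 89.68 - 89 + 26 - 10 = 7.32

7.32 dB


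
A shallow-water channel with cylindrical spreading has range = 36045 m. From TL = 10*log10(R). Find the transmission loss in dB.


TL = 10*log10(36045) = 45.57

45.57 dB


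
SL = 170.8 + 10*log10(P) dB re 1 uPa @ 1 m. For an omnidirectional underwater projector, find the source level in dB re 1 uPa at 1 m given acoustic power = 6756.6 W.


SL = 170.8 + 10*log10(6756.6) = 170.8 + 38.3 = 209.1

209.1 dB


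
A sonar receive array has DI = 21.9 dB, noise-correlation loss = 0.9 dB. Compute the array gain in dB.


AG = DI - L_corr = 21.9 - 0.9 = 21.0

21.0 dB


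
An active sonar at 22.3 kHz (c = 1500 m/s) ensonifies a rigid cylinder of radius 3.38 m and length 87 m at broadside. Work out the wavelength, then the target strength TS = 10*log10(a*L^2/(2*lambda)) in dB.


Step 1: lambda = c/f = 1500/22300 = 0.06726 m
Step 2: TS = 10*log10(a*L^2/(2*lambda)) = 10*log10(3.38*87^2/(2*0.06726)) = 52.79

52.79 dB


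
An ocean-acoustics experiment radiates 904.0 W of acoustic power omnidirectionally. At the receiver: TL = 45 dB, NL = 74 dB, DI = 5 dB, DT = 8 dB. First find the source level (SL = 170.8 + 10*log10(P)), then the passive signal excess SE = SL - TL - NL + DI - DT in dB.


Step 1: SL = 170.8 + 10*log10(904.0) = 200.36 dB
Step 2: SE = SL - TL - NL + DI - DT = 200.36 - 45 - 74 + 5 - 8 = 78.36

78.36 dB


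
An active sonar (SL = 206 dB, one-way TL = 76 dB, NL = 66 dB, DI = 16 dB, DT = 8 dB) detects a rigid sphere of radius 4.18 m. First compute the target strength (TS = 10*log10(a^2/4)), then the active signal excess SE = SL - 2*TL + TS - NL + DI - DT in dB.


Step 1: TS = 10*log10(4.18^2/4) = 6.4 dB
Step 2: SE = SL - 2*TL + TS - NL + DI - DT = 206 - 2*76 + (6.4) - 66 + 16 - 8 = 2.4

2.4 dB


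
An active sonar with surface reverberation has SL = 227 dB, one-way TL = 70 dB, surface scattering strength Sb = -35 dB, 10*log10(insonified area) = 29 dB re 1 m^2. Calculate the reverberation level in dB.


RL = SL - 2*TL + Sb + 10*log10(A) = 227 - 2*70 + (-35) + 29 = 81

81 dB


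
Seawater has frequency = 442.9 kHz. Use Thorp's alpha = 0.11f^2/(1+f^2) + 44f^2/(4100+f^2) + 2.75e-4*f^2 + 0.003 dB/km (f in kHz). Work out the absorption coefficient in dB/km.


97.156 dB/km


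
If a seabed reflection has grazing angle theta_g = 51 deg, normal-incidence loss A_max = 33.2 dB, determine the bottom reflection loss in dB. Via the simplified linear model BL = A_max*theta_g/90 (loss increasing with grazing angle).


18.81 dB


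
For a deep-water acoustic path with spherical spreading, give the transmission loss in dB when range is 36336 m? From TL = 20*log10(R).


TL = 20*log10(36336) = 91.21

91.21 dB


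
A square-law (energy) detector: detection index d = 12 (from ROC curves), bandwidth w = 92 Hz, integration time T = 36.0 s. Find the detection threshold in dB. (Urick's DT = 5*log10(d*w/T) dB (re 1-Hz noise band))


DT = 5*log10(d*w/T) = 5*log10(12 * 92 / 36.0) = 5*log10(30.67) = 7.43

7.43 dB


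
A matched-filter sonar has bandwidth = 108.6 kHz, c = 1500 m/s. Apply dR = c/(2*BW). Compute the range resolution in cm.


dR = c/(2*BW) = 1500 / (2 * 108.6e3) = 0.0069 m = 0.69 cm

0.69 cm


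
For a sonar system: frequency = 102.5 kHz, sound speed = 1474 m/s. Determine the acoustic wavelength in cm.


1.44 cm


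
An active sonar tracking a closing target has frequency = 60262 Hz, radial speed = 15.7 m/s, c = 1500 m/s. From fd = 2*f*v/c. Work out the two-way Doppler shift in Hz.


fd = 2*f*v/c = 2 * 60262 * 15.7 / 1500 = 1261.48

1261.48 Hz


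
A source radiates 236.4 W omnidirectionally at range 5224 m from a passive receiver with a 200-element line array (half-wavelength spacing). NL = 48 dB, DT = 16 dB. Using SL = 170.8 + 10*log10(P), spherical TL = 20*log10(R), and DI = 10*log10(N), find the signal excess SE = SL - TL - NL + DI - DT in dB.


Step 1: SL = 170.8 + 10*log10(236.4) = 194.54 dB
Step 2: TL = 20*log10(5224) = 74.36 dB
Step 3: DI = 10*log10(200) = 23.01 dB
Step 4: SE = SL - TL - NL + DI - DT = 194.54 - 74.36 - 48 + 23.01 - 16 = 79.19

79.19 dB


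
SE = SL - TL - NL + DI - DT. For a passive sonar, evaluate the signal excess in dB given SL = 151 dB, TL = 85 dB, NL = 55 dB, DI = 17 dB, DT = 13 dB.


SE = SL - TL - NL + DI - DT = 151 - 85 - 55 + 17 - 13 = 15

15 dB


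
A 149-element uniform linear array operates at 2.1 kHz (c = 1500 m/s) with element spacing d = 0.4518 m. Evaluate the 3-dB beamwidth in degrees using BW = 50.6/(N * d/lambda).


0.54 deg


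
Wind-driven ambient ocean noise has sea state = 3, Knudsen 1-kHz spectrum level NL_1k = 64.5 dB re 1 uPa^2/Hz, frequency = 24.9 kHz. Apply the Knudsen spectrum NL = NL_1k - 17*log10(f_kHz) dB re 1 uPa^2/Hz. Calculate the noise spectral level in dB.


NL = NL_1k - 17*log10(f_kHz) = 64.5 - 17*log10(24.9) = 64.5 - (23.74) = 40.76

40.76 dB


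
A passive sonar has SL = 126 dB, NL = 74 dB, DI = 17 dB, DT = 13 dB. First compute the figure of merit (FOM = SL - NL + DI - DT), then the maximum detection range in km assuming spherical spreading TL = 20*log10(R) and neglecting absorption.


Step 1: FOM = SL - NL + DI - DT = 126 - 74 + 17 - 13 = 56 dB
Step 2: at max range FOM = TL = 20*log10(R), so R = 10^(56/20) = 630.96 m = 0.63 km

0.63 km


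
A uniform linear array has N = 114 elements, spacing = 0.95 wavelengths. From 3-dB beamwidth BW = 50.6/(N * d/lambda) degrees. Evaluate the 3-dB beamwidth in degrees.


0.47 deg


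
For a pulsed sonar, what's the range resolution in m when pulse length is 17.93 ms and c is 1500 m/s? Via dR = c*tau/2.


dR = c*tau/2 = 1500 * 17.93e-3 / 2 = 13.4475

13.4475 m


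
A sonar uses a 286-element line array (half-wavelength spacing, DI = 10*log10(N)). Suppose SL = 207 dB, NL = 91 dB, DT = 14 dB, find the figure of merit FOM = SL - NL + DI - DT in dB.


126.56 dB


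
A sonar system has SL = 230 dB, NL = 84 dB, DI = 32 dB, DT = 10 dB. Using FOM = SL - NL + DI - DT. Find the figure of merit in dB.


FOM = SL - NL + DI - DT = 230 - 84 + 32 - 10 = 168

168 dB


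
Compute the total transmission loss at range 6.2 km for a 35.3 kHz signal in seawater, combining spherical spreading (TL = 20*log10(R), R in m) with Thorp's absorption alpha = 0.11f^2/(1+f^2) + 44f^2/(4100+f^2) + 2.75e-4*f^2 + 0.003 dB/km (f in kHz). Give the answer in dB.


142.26 dB


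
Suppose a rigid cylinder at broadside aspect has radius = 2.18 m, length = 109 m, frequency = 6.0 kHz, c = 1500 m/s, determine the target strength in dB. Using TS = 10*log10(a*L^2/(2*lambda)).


lambda = 1500/6000 = 0.25 m
TS = 10*log10(2.18*109^2/(2*0.25)) = 47.14

47.14 dB


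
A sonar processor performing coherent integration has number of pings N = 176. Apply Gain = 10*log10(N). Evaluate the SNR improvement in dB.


Gain = 10*log10(176) = 22.46

22.46 dB


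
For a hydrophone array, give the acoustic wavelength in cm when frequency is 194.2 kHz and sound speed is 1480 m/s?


lambda = c/f = 1480 / 194200 = 0.0076 m = 0.76 cm

0.76 cm


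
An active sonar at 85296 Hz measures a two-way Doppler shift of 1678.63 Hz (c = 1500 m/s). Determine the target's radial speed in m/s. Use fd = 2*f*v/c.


14.76 m/s


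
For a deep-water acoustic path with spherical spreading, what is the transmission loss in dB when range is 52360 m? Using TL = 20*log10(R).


TL = 20*log10(52360) = 94.38

94.38 dB


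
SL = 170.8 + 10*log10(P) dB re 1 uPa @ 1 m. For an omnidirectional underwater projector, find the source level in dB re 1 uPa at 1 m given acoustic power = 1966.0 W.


SL = 170.8 + 10*log10(1966.0) = 170.8 + 32.94 = 203.74

203.74 dB
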